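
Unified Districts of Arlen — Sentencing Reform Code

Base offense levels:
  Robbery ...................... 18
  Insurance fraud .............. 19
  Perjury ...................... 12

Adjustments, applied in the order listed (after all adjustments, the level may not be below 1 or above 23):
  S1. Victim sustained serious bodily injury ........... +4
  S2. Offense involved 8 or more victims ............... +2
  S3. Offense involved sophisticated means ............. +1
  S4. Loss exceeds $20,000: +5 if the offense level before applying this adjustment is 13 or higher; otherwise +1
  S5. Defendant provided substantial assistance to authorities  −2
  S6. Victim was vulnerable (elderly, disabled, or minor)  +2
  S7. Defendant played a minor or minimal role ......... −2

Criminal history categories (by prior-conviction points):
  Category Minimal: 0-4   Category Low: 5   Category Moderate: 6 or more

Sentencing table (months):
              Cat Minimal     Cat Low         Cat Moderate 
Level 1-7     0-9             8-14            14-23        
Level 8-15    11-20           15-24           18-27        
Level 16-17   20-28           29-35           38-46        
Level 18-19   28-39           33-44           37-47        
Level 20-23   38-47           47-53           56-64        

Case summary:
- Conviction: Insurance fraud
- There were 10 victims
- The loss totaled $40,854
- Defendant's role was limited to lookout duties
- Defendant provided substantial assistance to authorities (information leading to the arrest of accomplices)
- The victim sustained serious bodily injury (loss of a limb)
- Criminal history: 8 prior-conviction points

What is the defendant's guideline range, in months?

Base offense level for insurance fraud: 19.
S1 applies: 19 + 4 = 23.
S2 applies: 23 + 2 = 25.
S3 does not apply.
S4 applies (level before this adjustment is 25 ≥ 13, so +5): 25 + 5 = 30.
S5 applies: 30 − 2 = 28.
S6 does not apply.
S7 applies: 28 − 2 = 26.
Level 26 exceeds the maximum of 23; capped at 23.
Final offense level: 23.
Criminal history: 8 prior points → Category Moderate (6+).
Level 23 falls in the 20-23 band.
Grid: Level 20-23 × Category Moderate = 56-64 months.

56-64 months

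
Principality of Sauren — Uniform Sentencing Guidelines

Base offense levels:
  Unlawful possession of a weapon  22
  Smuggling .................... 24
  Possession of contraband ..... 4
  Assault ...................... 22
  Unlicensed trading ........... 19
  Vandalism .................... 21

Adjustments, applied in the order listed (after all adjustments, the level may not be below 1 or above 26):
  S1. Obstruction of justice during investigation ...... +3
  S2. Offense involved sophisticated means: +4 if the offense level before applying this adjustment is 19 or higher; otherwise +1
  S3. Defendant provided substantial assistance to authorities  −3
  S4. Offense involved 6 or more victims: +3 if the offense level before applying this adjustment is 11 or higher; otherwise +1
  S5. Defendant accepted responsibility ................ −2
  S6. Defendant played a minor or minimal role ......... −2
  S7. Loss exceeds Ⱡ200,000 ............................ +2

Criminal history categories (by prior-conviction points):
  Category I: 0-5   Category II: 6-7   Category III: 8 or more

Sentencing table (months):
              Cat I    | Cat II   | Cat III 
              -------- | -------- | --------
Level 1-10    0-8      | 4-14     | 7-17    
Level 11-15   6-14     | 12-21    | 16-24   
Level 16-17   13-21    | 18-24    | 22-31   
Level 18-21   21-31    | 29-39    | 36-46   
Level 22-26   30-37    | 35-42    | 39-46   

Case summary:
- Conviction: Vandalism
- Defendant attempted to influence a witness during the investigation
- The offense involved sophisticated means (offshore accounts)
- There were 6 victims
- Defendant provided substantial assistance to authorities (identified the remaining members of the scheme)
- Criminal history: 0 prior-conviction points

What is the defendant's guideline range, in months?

30-37 months

Base offense level for vandalism: 21.
S1 applies: 21 + 3 = 24.
S2 applies (level before this adjustment is 24 ≥ 19, so +4): 24 + 4 = 28.
S3 applies: 28 − 3 = 25.
S4 applies (level before this adjustment is 25 ≥ 11, so +3): 25 + 3 = 28.
Level 28 exceeds the maximum of 26; capped at 26.
Final offense level: 26.
Criminal history: 0 prior points → Category I (0-5).
Level 26 falls in the 22-26 band.
Grid: Level 22-26 × Category I = 30-37 months.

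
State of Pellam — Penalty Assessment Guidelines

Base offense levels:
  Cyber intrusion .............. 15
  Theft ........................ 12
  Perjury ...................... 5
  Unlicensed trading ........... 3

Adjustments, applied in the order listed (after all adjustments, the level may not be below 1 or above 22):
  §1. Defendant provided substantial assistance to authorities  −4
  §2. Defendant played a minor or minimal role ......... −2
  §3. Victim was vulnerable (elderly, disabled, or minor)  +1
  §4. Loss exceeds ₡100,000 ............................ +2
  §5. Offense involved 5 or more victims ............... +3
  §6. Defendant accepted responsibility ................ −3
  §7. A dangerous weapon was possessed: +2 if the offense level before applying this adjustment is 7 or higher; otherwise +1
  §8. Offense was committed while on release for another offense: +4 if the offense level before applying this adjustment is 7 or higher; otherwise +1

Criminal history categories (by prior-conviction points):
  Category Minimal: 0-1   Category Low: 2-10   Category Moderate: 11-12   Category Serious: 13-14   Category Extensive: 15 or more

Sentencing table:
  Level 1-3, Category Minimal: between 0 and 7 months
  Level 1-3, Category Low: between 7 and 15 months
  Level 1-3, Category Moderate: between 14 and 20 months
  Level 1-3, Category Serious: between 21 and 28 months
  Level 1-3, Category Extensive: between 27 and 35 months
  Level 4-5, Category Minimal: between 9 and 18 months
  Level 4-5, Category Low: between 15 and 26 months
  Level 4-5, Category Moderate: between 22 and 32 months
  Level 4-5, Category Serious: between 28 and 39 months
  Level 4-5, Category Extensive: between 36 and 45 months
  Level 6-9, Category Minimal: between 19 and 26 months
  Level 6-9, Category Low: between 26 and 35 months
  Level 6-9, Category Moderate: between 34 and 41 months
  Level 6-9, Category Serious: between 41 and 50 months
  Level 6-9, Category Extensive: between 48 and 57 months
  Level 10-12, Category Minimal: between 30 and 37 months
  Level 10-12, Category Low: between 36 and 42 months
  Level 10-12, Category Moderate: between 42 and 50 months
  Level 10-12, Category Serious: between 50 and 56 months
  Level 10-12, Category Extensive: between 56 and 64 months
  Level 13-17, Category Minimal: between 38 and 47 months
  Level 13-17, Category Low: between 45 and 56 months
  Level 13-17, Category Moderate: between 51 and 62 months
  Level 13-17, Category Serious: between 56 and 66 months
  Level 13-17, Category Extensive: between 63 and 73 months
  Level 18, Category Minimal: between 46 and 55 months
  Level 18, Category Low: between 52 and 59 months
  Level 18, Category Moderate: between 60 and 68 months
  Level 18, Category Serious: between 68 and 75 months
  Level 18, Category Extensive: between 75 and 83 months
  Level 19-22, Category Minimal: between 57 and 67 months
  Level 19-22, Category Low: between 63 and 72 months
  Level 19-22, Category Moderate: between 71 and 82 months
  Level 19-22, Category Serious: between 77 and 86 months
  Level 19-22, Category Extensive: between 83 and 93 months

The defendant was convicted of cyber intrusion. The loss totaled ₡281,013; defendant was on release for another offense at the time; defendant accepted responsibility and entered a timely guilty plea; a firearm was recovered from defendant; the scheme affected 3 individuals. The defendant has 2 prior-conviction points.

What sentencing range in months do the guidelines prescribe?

63-72 months

Base offense level for cyber intrusion: 15.
§1 does not apply.
§2 does not apply.
§4 applies: 15 + 2 = 17.
§5 does not apply.
§6 applies: 17 − 3 = 14.
§7 applies (level before this adjustment is 14 ≥ 7, so +2): 14 + 2 = 16.
§8 applies (level before this adjustment is 16 ≥ 7, so +4): 16 + 4 = 20.
Final offense level: 20.
Criminal history: 2 prior points → Category Low (2-10).
Level 20 falls in the 19-22 band.
Grid: Level 19-22 × Category Low = 63-72 months.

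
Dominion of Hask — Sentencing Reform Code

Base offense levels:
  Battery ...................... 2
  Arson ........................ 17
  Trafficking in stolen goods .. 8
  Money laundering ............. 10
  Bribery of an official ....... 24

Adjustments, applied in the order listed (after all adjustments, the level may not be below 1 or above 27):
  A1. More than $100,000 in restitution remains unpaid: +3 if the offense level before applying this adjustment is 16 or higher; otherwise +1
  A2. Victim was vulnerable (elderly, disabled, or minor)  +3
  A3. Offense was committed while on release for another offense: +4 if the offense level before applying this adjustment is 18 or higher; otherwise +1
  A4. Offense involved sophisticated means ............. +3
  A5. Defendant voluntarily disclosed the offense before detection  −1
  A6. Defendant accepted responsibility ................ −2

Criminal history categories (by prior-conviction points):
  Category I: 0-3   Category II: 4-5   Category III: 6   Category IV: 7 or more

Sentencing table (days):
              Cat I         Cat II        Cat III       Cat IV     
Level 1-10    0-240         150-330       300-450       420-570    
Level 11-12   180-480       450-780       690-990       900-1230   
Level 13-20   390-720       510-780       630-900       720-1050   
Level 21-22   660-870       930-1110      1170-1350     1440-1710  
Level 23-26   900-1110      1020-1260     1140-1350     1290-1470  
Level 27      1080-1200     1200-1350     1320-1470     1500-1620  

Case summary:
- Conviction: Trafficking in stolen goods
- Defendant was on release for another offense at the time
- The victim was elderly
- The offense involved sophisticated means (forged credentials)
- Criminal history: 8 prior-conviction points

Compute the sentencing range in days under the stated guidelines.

Base offense level for trafficking in stolen goods: 8.
A1 does not apply.
A2 applies: 8 + 3 = 11.
A3 applies (level before this adjustment is 11 < 18, so +1): 11 + 1 = 12.
A4 applies: 12 + 3 = 15.
Final offense level: 15.
Criminal history: 8 prior points → Category IV (7+).
Level 15 falls in the 13-20 band.
Grid: Level 13-20 × Category IV = 720-1050 days.

720-1050 days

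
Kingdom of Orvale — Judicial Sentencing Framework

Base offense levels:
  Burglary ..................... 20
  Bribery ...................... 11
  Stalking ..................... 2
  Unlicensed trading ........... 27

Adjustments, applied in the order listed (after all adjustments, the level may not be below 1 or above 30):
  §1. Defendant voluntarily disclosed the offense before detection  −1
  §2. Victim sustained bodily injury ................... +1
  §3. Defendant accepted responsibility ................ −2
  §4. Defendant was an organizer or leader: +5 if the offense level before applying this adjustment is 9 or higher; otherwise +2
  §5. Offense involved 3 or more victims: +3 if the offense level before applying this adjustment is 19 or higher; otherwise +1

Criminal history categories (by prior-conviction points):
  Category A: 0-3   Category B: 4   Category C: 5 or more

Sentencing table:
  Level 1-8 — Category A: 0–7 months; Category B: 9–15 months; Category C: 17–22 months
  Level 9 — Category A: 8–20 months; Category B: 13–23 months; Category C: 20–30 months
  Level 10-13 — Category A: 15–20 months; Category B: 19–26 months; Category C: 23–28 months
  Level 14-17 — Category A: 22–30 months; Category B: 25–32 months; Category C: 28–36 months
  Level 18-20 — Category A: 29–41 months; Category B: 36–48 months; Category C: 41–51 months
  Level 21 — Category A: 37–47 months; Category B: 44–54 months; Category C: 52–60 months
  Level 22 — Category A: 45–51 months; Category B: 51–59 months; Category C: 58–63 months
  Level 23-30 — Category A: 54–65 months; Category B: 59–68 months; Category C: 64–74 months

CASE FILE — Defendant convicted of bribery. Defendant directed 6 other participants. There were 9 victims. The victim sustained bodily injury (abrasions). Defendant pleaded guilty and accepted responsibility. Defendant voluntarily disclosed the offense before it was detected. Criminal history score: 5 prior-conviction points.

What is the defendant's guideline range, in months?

28-36 months

Base offense level for bribery: 11.
§1 applies: 11 − 1 = 10.
§2 applies: 10 + 1 = 11.
§3 applies: 11 − 2 = 9.
§4 applies (level before this adjustment is 9 ≥ 9, so +5): 9 + 5 = 14.
§5 applies (level before this adjustment is 14 < 19, so +1): 14 + 1 = 15.
Final offense level: 15.
Criminal history: 5 prior points → Category C (5+).
Level 15 falls in the 14-17 band.
Grid: Level 14-17 × Category C = 28-36 months.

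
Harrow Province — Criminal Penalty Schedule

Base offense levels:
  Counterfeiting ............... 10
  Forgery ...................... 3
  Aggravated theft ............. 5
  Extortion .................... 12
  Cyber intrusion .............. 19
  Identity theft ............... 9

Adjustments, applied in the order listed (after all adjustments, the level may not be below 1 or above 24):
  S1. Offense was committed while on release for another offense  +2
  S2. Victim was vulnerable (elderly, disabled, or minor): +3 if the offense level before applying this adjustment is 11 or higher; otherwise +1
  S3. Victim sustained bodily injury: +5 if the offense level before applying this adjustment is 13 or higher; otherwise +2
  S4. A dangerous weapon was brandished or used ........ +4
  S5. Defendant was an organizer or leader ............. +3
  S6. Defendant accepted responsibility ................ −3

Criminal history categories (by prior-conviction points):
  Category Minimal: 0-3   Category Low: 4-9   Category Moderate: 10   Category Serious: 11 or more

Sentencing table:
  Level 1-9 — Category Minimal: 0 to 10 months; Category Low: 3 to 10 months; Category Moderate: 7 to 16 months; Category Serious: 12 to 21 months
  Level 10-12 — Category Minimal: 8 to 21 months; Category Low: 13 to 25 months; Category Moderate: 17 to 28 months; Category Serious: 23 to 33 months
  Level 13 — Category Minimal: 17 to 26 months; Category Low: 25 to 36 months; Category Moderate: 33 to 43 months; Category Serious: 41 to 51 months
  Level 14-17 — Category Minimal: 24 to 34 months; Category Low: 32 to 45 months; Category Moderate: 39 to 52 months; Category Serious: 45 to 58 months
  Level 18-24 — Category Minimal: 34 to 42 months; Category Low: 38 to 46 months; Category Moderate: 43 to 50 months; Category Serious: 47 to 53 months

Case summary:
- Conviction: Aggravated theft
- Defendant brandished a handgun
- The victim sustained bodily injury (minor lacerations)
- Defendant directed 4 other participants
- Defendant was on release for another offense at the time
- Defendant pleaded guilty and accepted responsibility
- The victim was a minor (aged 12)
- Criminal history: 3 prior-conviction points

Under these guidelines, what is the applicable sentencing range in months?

24-34 months

Base offense level for aggravated theft: 5.
S1 applies: 5 + 2 = 7.
S2 applies (level before this adjustment is 7 < 11, so +1): 7 + 1 = 8.
S3 applies (level before this adjustment is 8 < 13, so +2): 8 + 2 = 10.
S4 applies: 10 + 4 = 14.
S5 applies: 14 + 3 = 17.
S6 applies: 17 − 3 = 14.
Final offense level: 14.
Criminal history: 3 prior points → Category Minimal (0-3).
Level 14 falls in the 14-17 band.
Grid: Level 14-17 × Category Minimal = 24-34 months.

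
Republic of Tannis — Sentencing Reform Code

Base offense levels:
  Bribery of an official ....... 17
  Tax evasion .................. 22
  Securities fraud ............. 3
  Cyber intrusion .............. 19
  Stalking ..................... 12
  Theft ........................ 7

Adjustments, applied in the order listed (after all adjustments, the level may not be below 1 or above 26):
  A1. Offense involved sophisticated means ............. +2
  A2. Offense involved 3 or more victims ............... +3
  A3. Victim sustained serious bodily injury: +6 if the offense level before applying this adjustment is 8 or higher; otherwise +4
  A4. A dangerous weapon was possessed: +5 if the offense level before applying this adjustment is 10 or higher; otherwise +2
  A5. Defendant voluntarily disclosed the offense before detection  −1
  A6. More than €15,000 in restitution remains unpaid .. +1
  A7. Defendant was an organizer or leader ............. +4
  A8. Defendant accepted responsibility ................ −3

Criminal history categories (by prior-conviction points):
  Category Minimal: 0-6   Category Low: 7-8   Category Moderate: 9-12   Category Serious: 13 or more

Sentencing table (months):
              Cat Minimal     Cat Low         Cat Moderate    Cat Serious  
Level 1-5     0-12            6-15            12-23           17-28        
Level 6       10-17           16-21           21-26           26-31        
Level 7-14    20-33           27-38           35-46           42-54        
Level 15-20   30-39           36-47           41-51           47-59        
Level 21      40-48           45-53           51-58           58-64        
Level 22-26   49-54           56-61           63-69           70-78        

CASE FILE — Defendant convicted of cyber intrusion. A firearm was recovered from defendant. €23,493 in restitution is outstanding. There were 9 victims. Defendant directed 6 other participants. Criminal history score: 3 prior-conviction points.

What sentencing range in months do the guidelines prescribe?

Base offense level for cyber intrusion: 19.
A2 applies: 19 + 3 = 22.
A3 does not apply.
A4 applies (level before this adjustment is 22 ≥ 10, so +5): 22 + 5 = 27.
A5 does not apply.
A6 applies: 27 + 1 = 28.
A7 applies: 28 + 4 = 32.
A8 does not apply.
Level 32 exceeds the maximum of 26; capped at 26.
Final offense level: 26.
Criminal history: 3 prior points → Category Minimal (0-6).
Level 26 falls in the 22-26 band.
Grid: Level 22-26 × Category Minimal = 49-54 months.

49-54 months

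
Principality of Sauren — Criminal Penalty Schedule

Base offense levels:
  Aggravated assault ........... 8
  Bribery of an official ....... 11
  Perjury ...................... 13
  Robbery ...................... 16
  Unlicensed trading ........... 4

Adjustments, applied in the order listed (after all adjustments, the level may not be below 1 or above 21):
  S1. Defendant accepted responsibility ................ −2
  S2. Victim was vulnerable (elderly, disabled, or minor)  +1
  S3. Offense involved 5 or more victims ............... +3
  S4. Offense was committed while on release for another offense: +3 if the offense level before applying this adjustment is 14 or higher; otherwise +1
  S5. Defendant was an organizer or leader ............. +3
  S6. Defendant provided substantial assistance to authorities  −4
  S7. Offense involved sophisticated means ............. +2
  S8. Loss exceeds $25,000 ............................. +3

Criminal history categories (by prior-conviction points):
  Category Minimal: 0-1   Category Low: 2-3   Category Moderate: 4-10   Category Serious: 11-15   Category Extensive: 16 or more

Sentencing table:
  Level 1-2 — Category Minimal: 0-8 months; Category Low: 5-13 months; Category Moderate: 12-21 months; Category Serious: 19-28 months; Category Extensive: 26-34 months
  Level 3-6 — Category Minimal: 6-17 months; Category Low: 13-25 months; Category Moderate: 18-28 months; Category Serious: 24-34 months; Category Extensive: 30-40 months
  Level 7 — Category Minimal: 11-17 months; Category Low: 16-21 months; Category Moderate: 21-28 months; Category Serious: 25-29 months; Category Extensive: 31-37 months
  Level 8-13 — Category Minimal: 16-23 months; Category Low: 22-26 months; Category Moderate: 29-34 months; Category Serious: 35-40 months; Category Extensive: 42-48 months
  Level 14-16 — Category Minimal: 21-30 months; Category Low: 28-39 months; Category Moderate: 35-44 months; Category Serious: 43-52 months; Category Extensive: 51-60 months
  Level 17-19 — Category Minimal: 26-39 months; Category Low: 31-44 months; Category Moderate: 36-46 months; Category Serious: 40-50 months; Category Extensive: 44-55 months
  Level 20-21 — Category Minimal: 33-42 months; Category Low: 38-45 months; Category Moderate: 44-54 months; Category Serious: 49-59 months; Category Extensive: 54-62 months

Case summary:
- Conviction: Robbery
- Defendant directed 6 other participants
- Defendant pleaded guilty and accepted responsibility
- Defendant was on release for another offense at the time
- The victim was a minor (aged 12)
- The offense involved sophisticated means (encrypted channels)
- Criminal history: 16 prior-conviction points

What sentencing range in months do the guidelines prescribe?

Base offense level for robbery: 16.
S1 applies: 16 − 2 = 14.
S2 applies: 14 + 1 = 15.
S4 applies (level before this adjustment is 15 ≥ 14, so +3): 15 + 3 = 18.
S5 applies: 18 + 3 = 21.
S6 does not apply.
S7 applies: 21 + 2 = 23.
Level 23 exceeds the maximum of 21; capped at 21.
Final offense level: 21.
Criminal history: 16 prior points → Category Extensive (16+).
Level 21 falls in the 20-21 band.
Grid: Level 20-21 × Category Extensive = 54-62 months.

54-62 months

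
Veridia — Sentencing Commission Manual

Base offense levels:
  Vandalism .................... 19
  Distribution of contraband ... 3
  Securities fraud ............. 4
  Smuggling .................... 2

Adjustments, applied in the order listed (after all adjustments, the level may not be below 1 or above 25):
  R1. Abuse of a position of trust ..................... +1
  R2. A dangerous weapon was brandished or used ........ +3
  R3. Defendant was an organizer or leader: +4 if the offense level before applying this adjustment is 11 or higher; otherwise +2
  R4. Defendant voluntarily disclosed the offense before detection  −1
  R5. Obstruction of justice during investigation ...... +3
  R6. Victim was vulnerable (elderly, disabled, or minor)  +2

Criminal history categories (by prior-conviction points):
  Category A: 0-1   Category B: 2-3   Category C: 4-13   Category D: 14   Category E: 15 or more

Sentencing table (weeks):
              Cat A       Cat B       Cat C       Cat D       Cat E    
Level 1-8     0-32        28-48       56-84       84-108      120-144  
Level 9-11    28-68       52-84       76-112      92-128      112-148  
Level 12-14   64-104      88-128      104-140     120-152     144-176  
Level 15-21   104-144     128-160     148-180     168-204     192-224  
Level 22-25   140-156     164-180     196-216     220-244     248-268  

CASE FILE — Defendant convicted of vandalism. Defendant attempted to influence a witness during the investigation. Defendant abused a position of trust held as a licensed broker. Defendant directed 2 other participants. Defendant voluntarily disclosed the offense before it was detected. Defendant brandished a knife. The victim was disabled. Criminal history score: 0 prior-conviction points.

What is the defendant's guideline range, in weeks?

140-156 weeks

Base offense level for vandalism: 19.
R1 applies: 19 + 1 = 20.
R2 applies: 20 + 3 = 23.
R3 applies (level before this adjustment is 23 ≥ 11, so +4): 23 + 4 = 27.
R4 applies: 27 − 1 = 26.
R5 applies: 26 + 3 = 29.
R6 applies: 29 + 2 = 31.
Level 31 exceeds the maximum of 25; capped at 25.
Final offense level: 25.
Criminal history: 0 prior points → Category A (0-1).
Level 25 falls in the 22-25 band.
Grid: Level 22-25 × Category A = 140-156 weeks.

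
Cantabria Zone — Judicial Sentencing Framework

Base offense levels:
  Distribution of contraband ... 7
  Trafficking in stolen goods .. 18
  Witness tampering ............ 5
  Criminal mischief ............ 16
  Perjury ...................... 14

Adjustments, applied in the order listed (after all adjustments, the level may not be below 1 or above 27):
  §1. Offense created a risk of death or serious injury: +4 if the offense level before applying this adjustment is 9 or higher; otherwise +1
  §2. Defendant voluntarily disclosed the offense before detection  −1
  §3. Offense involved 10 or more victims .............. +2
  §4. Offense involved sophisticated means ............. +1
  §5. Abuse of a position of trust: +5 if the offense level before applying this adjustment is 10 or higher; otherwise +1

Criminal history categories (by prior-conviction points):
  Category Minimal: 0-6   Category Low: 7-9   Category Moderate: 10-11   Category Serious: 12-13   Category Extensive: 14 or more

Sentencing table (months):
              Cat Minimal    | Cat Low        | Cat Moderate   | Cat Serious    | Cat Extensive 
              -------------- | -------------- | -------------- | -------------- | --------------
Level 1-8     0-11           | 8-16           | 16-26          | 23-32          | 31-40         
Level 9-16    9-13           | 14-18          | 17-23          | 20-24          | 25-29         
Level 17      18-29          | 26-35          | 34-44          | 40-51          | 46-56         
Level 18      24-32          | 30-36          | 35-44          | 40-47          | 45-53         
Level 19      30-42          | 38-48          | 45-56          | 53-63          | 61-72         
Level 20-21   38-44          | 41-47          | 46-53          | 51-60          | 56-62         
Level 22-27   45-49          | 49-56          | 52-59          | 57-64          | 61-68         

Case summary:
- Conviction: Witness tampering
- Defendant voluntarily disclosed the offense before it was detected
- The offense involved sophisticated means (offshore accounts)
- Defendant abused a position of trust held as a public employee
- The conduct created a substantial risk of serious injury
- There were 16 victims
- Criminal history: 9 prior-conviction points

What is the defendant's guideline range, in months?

14-18 months

Base offense level for witness tampering: 5.
§1 applies (level before this adjustment is 5 < 9, so +1): 5 + 1 = 6.
§2 applies: 6 − 1 = 5.
§3 applies: 5 + 2 = 7.
§4 applies: 7 + 1 = 8.
§5 applies (level before this adjustment is 8 < 10, so +1): 8 + 1 = 9.
Final offense level: 9.
Criminal history: 9 prior points → Category Low (7-9).
Level 9 falls in the 9-16 band.
Grid: Level 9-16 × Category Low = 14-18 months.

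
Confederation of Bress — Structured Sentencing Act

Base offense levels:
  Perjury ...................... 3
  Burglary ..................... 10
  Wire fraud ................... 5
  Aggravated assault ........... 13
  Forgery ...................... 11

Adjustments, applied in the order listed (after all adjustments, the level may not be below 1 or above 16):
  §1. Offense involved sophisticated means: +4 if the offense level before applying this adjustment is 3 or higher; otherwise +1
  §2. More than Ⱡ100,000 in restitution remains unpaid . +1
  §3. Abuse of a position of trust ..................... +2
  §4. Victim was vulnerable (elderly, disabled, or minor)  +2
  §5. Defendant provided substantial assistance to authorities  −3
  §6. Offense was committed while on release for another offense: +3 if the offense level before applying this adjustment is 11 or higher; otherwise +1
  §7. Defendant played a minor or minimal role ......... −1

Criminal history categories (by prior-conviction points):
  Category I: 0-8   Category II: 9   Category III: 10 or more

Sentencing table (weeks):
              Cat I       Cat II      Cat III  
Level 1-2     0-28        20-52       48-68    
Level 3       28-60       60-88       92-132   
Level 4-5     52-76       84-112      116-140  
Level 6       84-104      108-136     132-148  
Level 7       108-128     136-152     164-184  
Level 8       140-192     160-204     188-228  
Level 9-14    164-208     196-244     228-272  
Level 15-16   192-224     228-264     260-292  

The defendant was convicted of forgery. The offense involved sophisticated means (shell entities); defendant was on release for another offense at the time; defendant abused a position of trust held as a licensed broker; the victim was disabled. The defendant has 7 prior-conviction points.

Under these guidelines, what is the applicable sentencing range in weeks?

Base offense level for forgery: 11.
§1 applies (level before this adjustment is 11 ≥ 3, so +4): 11 + 4 = 15.
§2 does not apply.
§3 applies: 15 + 2 = 17.
§4 applies: 17 + 2 = 19.
§5 does not apply.
§6 applies (level before this adjustment is 19 ≥ 11, so +3): 19 + 3 = 22.
§7 does not apply.
Level 22 exceeds the maximum of 16; capped at 16.
Final offense level: 16.
Criminal history: 7 prior points → Category I (0-8).
Level 16 falls in the 15-16 band.
Grid: Level 15-16 × Category I = 192-224 weeks.

192-224 weeks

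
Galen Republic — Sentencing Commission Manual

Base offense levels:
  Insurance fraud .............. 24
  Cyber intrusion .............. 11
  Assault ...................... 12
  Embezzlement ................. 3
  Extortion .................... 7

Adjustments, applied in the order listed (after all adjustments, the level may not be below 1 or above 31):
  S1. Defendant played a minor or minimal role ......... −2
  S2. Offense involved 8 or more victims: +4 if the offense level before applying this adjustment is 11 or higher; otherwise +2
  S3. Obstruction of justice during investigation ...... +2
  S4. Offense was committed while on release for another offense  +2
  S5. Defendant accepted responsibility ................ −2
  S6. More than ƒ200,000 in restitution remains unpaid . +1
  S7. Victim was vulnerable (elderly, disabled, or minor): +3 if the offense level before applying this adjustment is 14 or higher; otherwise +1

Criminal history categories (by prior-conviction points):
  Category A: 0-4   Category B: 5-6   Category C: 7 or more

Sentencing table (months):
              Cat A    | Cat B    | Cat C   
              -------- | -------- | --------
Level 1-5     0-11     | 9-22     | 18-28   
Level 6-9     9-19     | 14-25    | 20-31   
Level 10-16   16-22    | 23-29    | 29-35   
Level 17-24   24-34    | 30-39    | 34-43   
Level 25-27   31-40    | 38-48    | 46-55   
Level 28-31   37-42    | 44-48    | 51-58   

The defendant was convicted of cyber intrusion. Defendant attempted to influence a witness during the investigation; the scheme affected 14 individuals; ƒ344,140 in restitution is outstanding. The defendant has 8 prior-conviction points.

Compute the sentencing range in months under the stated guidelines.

34-43 months

Base offense level for cyber intrusion: 11.
S2 applies (level before this adjustment is 11 ≥ 11, so +4): 11 + 4 = 15.
S3 applies: 15 + 2 = 17.
S4 does not apply.
S5 does not apply.
S6 applies: 17 + 1 = 18.
Final offense level: 18.
Criminal history: 8 prior points → Category C (7+).
Level 18 falls in the 17-24 band.
Grid: Level 17-24 × Category C = 34-43 months.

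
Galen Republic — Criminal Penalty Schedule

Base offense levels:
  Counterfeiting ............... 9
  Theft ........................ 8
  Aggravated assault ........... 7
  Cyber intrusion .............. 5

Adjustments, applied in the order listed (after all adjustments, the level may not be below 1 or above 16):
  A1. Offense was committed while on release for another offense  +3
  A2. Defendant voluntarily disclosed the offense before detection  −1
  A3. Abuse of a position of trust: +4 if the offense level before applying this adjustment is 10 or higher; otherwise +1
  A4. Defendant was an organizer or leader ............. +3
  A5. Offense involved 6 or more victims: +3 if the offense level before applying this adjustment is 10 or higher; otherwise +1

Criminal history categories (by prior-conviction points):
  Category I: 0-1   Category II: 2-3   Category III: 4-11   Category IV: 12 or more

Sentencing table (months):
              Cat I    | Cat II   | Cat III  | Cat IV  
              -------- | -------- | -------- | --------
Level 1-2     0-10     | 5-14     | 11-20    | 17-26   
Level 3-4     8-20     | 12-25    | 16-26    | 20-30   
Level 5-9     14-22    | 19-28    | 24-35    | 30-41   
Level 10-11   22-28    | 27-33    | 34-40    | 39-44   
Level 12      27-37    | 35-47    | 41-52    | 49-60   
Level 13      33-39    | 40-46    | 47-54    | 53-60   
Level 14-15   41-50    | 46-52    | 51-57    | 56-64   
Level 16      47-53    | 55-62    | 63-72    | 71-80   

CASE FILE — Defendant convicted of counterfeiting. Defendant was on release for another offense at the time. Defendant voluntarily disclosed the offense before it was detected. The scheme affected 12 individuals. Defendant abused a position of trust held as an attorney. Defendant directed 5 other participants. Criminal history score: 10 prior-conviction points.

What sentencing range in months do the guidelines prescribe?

Base offense level for counterfeiting: 9.
A1 applies: 9 + 3 = 12.
A2 applies: 12 − 1 = 11.
A3 applies (level before this adjustment is 11 ≥ 10, so +4): 11 + 4 = 15.
A4 applies: 15 + 3 = 18.
A5 applies (level before this adjustment is 18 ≥ 10, so +3): 18 + 3 = 21.
Level 21 exceeds the maximum of 16; capped at 16.
Final offense level: 16.
Criminal history: 10 prior points → Category III (4-11).
Level 16 falls in the 16 band.
Grid: Level 16 × Category III = 63-72 months.

63-72 months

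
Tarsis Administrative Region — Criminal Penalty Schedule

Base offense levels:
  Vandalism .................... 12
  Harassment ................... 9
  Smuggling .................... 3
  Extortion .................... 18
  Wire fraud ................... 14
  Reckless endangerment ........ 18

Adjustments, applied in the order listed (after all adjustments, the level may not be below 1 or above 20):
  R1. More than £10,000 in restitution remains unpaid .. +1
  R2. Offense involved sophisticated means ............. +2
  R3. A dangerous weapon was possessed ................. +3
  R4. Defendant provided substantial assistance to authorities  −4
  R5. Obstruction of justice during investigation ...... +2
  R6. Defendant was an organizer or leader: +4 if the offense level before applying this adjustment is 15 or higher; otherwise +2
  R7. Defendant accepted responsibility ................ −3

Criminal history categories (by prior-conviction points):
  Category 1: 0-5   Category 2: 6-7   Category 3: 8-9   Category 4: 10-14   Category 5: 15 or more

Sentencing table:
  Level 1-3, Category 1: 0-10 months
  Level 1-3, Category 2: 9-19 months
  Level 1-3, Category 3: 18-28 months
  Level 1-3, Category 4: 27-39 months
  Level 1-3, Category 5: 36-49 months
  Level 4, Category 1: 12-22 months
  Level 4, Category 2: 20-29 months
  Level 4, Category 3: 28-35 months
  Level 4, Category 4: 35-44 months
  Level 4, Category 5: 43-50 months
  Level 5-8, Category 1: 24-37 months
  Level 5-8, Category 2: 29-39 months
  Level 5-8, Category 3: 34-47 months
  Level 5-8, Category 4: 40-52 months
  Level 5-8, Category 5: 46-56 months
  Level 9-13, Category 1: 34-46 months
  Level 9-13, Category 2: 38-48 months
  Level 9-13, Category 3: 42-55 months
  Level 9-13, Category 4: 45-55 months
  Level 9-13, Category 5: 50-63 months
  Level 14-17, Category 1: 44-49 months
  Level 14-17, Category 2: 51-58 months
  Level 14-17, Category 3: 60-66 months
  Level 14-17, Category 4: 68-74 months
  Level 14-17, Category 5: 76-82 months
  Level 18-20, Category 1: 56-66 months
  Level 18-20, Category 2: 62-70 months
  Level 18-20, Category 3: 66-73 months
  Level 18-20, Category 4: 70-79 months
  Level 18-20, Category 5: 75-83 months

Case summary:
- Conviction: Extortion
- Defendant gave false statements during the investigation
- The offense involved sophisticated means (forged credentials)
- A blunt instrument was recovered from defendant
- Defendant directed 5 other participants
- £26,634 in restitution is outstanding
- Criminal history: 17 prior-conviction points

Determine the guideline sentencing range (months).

75-83 months

Base offense level for extortion: 18.
R1 applies: 18 + 1 = 19.
R2 applies: 19 + 2 = 21.
R3 applies: 21 + 3 = 24.
R4 does not apply.
R5 applies: 24 + 2 = 26.
R6 applies (level before this adjustment is 26 ≥ 15, so +4): 26 + 4 = 30.
R7 does not apply.
Level 30 exceeds the maximum of 20; capped at 20.
Final offense level: 20.
Criminal history: 17 prior points → Category 5 (15+).
Level 20 falls in the 18-20 band.
Grid: Level 18-20 × Category 5 = 75-83 months.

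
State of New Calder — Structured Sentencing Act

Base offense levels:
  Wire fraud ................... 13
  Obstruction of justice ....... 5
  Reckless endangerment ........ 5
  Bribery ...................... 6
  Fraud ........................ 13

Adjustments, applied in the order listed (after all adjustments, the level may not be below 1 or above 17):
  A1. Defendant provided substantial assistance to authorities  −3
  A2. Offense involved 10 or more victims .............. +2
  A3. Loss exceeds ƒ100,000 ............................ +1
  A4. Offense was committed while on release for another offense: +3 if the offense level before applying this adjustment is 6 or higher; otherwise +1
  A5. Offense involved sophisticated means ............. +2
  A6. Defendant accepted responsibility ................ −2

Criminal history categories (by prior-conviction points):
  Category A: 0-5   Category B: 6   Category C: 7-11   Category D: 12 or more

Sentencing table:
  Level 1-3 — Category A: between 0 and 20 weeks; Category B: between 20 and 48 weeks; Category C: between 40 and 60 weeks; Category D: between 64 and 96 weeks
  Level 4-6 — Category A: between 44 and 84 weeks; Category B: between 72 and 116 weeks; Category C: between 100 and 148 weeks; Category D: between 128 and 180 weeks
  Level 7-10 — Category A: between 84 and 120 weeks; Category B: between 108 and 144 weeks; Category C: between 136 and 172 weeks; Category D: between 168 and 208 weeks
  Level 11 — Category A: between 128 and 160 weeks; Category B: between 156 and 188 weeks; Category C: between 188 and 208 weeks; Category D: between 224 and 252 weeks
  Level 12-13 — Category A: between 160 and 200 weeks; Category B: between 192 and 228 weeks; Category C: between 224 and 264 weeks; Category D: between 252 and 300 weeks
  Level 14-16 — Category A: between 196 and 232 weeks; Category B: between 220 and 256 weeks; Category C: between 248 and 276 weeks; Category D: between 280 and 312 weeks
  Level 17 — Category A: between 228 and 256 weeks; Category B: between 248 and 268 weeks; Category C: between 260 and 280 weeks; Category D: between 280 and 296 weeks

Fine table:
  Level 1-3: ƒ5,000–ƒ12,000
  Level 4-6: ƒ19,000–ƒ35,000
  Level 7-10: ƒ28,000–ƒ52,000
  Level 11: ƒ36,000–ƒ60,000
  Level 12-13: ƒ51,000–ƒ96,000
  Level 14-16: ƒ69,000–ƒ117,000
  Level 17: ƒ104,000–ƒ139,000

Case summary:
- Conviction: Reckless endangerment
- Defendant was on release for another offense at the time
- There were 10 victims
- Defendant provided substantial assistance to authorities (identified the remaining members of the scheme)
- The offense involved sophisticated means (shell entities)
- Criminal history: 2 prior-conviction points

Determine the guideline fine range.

ƒ28,000–ƒ52,000

Base offense level for reckless endangerment: 5.
A1 applies: 5 − 3 = 2.
A2 applies: 2 + 2 = 4.
A3 does not apply.
A4 applies (level before this adjustment is 4 < 6, so +1): 4 + 1 = 5.
A5 applies: 5 + 2 = 7.
Final offense level: 7.
Level 7 falls in the 7-10 band.
Fine table: Level 7-10 → ƒ28,000–ƒ52,000.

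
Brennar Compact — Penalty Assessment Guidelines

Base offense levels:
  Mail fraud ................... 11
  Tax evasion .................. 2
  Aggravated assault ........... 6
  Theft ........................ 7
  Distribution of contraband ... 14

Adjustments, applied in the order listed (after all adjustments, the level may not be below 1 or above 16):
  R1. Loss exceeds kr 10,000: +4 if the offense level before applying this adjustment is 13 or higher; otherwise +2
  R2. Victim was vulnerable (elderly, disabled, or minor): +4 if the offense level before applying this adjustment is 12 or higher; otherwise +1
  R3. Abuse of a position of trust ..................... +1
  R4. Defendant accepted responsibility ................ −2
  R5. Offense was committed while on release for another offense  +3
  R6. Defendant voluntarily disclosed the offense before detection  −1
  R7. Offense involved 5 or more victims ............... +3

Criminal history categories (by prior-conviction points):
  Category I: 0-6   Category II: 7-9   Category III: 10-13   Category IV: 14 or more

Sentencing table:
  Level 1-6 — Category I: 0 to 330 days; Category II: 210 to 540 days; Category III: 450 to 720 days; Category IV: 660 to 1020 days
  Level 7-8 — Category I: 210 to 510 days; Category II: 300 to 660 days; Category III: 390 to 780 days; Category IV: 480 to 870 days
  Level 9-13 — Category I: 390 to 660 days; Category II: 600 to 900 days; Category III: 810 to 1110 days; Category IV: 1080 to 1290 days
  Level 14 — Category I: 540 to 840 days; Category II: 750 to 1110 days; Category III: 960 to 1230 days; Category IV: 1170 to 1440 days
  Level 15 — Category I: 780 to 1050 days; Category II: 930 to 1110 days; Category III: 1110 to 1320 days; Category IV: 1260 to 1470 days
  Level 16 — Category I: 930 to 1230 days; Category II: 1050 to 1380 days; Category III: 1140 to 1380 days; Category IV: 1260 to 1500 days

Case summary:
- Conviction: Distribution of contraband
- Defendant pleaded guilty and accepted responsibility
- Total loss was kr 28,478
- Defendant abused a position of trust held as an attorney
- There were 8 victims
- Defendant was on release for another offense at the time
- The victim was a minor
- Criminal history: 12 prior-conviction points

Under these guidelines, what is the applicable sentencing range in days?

1140-1380 days

Base offense level for distribution of contraband: 14.
R1 applies (level before this adjustment is 14 ≥ 13, so +4): 14 + 4 = 18.
R2 applies (level before this adjustment is 18 ≥ 12, so +4): 18 + 4 = 22.
R3 applies: 22 + 1 = 23.
R4 applies: 23 − 2 = 21.
R5 applies: 21 + 3 = 24.
R7 applies: 24 + 3 = 27.
Level 27 exceeds the maximum of 16; capped at 16.
Final offense level: 16.
Criminal history: 12 prior points → Category III (10-13).
Level 16 falls in the 16 band.
Grid: Level 16 × Category III = 1140-1380 days.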